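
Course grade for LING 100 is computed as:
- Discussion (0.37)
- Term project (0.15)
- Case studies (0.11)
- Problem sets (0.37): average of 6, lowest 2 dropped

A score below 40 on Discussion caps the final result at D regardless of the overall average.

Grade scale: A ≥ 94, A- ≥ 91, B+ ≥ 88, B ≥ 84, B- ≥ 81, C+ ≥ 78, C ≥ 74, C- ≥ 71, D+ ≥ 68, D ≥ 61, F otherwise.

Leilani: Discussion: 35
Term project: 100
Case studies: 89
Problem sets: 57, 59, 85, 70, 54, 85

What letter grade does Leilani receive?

D

Problem sets: drop 54, 57 → average of remaining 4 = 299/4 = 74.75
Discussion score 35 < 40: minimum not met.
Weighted total:
  Discussion 35 × 0.37 = 12.95
  Term project 100 × 0.15 = 15
  Case studies 89 × 0.11 = 9.79
  Problem sets 74.75 × 0.37 = 27.6575
Sum = 65.3975
65.3975 would be D; cap at D applies → D.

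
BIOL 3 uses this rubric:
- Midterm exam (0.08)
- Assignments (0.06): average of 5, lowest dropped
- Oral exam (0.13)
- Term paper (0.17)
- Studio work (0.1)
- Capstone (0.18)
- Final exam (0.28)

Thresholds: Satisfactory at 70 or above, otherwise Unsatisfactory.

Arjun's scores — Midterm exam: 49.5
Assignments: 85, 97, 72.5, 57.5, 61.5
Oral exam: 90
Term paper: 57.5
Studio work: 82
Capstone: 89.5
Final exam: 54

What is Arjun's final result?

Unsatisfactory

Assignments: drop 57.5 → average of remaining 4 = 316/4 = 79
Weighted total:
  Midterm exam 49.5 × 0.08 = 3.96
  Assignments 79 × 0.06 = 4.74
  Oral exam 90 × 0.13 = 11.7
  Term paper 57.5 × 0.17 = 9.775
  Studio work 82 × 0.1 = 8.2
  Capstone 89.5 × 0.18 = 16.11
  Final exam 54 × 0.28 = 15.12
Sum = 69.605
69.605 < 70 → Unsatisfactory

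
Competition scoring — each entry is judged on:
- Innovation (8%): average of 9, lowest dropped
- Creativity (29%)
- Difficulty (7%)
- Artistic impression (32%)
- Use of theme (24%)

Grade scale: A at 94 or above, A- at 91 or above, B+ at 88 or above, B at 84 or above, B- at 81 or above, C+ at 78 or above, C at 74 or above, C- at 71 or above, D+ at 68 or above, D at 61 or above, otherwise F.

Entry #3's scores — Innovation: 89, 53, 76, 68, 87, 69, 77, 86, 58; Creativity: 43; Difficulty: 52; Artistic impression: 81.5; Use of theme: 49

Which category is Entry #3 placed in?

Innovation: drop 53 → average of remaining 8 = 610/8 = 76.25
Weighted total:
  Innovation 76.25 × 0.08 = 6.1
  Creativity 43 × 0.29 = 12.47
  Difficulty 52 × 0.07 = 3.64
  Artistic impression 81.5 × 0.32 = 26.08
  Use of theme 49 × 0.24 = 11.76
Sum = 60.05
60.05 < 61 → F

F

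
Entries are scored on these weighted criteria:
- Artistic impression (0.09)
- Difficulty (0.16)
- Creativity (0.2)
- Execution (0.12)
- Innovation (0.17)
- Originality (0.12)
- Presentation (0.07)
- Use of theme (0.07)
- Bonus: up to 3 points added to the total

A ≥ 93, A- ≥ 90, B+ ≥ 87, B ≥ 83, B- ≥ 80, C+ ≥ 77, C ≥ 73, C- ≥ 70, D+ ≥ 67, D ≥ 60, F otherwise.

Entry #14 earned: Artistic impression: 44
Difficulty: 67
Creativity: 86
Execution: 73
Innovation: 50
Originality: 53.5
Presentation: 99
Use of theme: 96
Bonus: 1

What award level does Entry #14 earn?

C-

Weighted total:
  Artistic impression 44 × 0.09 = 3.96
  Difficulty 67 × 0.16 = 10.72
  Creativity 86 × 0.2 = 17.2
  Execution 73 × 0.12 = 8.76
  Innovation 50 × 0.17 = 8.5
  Originality 53.5 × 0.12 = 6.42
  Presentation 99 × 0.07 = 6.93
  Use of theme 96 × 0.07 = 6.72
Sum = 69.21
Bonus: 69.21 + 1 = 70.21
70.21 is ≥ 70 and < 73 → C-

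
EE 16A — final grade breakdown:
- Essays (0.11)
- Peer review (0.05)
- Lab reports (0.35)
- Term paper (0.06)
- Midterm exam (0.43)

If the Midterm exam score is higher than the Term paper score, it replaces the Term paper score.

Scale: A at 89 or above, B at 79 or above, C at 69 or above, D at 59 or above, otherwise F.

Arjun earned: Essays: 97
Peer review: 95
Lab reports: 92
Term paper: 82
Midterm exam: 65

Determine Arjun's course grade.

B

Midterm exam (65) ≤ Term paper (82), so Term paper stays at 82.
Weighted total:
  Essays 97 × 0.11 = 10.67
  Peer review 95 × 0.05 = 4.75
  Lab reports 92 × 0.35 = 32.2
  Term paper 82 × 0.06 = 4.92
  Midterm exam 65 × 0.43 = 27.95
Sum = 80.49
80.49 is ≥ 79 and < 89 → B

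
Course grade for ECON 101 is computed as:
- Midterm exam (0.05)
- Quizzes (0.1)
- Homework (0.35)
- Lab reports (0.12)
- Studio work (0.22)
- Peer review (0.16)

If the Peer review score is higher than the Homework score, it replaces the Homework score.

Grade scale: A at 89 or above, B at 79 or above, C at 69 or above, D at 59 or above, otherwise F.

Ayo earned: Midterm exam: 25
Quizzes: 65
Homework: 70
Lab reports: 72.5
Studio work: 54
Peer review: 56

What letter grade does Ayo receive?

D

Peer review (56) ≤ Homework (70), so Homework stays at 70.
Weighted total:
  Midterm exam 25 × 0.05 = 1.25
  Quizzes 65 × 0.1 = 6.5
  Homework 70 × 0.35 = 24.5
  Lab reports 72.5 × 0.12 = 8.7
  Studio work 54 × 0.22 = 11.88
  Peer review 56 × 0.16 = 8.96
Sum = 61.79
61.79 is ≥ 59 and < 69 → D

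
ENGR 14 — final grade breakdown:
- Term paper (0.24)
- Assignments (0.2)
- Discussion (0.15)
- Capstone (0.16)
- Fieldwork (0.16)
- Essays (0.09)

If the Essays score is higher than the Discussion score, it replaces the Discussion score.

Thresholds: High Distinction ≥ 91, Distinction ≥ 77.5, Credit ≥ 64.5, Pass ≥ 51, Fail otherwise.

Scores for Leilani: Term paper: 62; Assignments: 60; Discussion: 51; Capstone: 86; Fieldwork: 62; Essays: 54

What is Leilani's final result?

Essays (54) > Discussion (51), so Discussion counts as 54.
Weighted total:
  Term paper 62 × 0.24 = 14.88
  Assignments 60 × 0.2 = 12
  Discussion 54 × 0.15 = 8.1
  Capstone 86 × 0.16 = 13.76
  Fieldwork 62 × 0.16 = 9.92
  Essays 54 × 0.09 = 4.86
Sum = 63.52
63.52 is ≥ 51 and < 64.5 → Pass

Pass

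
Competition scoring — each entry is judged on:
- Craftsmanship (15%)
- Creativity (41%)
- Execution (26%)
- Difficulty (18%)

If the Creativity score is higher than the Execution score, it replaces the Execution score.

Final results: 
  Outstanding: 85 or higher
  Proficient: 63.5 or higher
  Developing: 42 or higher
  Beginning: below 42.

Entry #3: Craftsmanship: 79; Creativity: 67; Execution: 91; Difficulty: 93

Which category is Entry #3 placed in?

Proficient

Creativity (67) ≤ Execution (91), so Execution stays at 91.
Weighted total:
  Craftsmanship 79 × 0.15 = 11.85
  Creativity 67 × 0.41 = 27.47
  Execution 91 × 0.26 = 23.66
  Difficulty 93 × 0.18 = 16.74
Sum = 79.72
79.72 is ≥ 63.5 and < 85 → Proficient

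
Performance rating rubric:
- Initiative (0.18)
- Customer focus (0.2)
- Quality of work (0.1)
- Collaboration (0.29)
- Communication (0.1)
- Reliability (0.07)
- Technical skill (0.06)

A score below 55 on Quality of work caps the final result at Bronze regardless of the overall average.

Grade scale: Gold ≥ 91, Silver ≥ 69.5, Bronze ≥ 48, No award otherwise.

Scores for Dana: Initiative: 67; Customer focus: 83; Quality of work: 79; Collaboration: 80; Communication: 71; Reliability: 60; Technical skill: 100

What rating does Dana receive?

Silver

Quality of work score 79 ≥ 55: minimum met.
Weighted total:
  Initiative 67 × 0.18 = 12.06
  Customer focus 83 × 0.2 = 16.6
  Quality of work 79 × 0.1 = 7.9
  Collaboration 80 × 0.29 = 23.2
  Communication 71 × 0.1 = 7.1
  Reliability 60 × 0.07 = 4.2
  Technical skill 100 × 0.06 = 6
Sum = 77.06
77.06 is ≥ 69.5 and < 91 → Silver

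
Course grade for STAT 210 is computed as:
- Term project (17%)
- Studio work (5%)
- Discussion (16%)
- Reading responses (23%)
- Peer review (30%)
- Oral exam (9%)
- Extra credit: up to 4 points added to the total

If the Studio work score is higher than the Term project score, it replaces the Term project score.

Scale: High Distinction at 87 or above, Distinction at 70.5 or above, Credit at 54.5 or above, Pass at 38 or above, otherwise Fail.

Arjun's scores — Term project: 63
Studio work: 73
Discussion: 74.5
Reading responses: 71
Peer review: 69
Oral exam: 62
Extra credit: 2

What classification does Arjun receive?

Studio work (73) > Term project (63), so Term project counts as 73.
Weighted total:
  Term project 73 × 0.17 = 12.41
  Studio work 73 × 0.05 = 3.65
  Discussion 74.5 × 0.16 = 11.92
  Reading responses 71 × 0.23 = 16.33
  Peer review 69 × 0.3 = 20.7
  Oral exam 62 × 0.09 = 5.58
Sum = 70.59
Extra credit: 70.59 + 2 = 72.59
72.59 is ≥ 70.5 and < 87 → Distinction

Distinction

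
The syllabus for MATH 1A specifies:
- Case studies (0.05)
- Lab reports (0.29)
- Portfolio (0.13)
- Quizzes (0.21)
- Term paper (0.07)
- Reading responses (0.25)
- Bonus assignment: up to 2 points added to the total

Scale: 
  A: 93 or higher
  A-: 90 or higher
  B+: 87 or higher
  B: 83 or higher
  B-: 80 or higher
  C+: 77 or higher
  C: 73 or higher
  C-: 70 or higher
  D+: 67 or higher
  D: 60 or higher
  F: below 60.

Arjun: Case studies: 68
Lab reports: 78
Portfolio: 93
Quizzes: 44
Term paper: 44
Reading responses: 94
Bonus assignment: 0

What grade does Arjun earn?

Weighted total:
  Case studies 68 × 0.05 = 3.4
  Lab reports 78 × 0.29 = 22.62
  Portfolio 93 × 0.13 = 12.09
  Quizzes 44 × 0.21 = 9.24
  Term paper 44 × 0.07 = 3.08
  Reading responses 94 × 0.25 = 23.5
Sum = 73.93
Bonus assignment: 73.93 + 0 = 73.93
73.93 is ≥ 73 and < 77 → C

C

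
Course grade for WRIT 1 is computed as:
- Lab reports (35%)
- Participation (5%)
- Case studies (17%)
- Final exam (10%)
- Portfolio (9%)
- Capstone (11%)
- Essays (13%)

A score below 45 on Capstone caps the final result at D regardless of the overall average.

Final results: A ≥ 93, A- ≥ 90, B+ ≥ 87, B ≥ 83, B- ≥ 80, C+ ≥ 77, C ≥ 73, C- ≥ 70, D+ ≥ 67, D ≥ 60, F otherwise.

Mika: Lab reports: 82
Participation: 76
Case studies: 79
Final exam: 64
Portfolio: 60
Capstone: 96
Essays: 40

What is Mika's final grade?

Capstone score 96 ≥ 45: minimum met.
Weighted total:
  Lab reports 82 × 0.35 = 28.7
  Participation 76 × 0.05 = 3.8
  Case studies 79 × 0.17 = 13.43
  Final exam 64 × 0.1 = 6.4
  Portfolio 60 × 0.09 = 5.4
  Capstone 96 × 0.11 = 10.56
  Essays 40 × 0.13 = 5.2
Sum = 73.49
73.49 is ≥ 73 and < 77 → C

C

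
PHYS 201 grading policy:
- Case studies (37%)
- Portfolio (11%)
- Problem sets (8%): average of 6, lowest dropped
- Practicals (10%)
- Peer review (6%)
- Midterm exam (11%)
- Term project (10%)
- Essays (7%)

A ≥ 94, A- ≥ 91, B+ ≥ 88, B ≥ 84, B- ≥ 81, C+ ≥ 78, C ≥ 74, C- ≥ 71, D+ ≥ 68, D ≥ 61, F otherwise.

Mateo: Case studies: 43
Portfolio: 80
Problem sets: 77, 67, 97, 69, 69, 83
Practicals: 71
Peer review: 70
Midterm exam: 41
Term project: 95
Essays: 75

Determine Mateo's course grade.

Problem sets: drop 67 → average of remaining 5 = 395/5 = 79
Weighted total:
  Case studies 43 × 0.37 = 15.91
  Portfolio 80 × 0.11 = 8.8
  Problem sets 79 × 0.08 = 6.32
  Practicals 71 × 0.1 = 7.1
  Peer review 70 × 0.06 = 4.2
  Midterm exam 41 × 0.11 = 4.51
  Term project 95 × 0.1 = 9.5
  Essays 75 × 0.07 = 5.25
Sum = 61.59
61.59 is ≥ 61 and < 68 → D

D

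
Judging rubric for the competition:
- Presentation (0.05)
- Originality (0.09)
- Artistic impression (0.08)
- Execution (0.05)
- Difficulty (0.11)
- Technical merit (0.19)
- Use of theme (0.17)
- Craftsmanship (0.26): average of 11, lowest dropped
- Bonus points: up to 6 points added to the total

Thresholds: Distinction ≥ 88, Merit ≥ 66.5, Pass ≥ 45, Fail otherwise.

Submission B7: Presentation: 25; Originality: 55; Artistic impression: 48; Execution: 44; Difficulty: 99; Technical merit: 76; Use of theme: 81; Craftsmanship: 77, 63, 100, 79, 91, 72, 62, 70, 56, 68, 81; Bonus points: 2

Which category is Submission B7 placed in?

Craftsmanship: drop 56 → average of remaining 10 = 763/10 = 76.3
Weighted total:
  Presentation 25 × 0.05 = 1.25
  Originality 55 × 0.09 = 4.95
  Artistic impression 48 × 0.08 = 3.84
  Execution 44 × 0.05 = 2.2
  Difficulty 99 × 0.11 = 10.89
  Technical merit 76 × 0.19 = 14.44
  Use of theme 81 × 0.17 = 13.77
  Craftsmanship 76.3 × 0.26 = 19.838
Sum = 71.178
Bonus points: 71.178 + 2 = 73.178
73.178 is ≥ 66.5 and < 88 → Merit

Merit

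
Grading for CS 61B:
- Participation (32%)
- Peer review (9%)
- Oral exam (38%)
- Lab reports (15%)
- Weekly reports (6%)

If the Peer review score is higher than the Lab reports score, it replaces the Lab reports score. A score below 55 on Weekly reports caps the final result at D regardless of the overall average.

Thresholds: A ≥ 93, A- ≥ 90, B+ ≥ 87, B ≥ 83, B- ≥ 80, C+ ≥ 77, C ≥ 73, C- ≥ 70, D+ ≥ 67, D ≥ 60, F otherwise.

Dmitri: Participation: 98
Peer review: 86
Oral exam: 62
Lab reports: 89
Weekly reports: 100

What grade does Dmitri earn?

B-

Peer review (86) ≤ Lab reports (89), so Lab reports stays at 89.
Weekly reports score 100 ≥ 55: minimum met.
Weighted total:
  Participation 98 × 0.32 = 31.36
  Peer review 86 × 0.09 = 7.74
  Oral exam 62 × 0.38 = 23.56
  Lab reports 89 × 0.15 = 13.35
  Weekly reports 100 × 0.06 = 6
Sum = 82.01
82.01 is ≥ 80 and < 83 → B-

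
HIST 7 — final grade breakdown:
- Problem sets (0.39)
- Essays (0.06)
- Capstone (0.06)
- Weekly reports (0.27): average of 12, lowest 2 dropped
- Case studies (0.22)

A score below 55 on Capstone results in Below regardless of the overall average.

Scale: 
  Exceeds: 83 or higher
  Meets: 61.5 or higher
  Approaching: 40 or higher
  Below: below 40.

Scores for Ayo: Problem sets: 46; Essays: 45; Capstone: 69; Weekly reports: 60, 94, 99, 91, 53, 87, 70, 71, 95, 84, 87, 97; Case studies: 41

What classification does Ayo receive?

Weekly reports: drop 53, 60 → average of remaining 10 = 875/10 = 87.5
Capstone score 69 ≥ 55: minimum met.
Weighted total:
  Problem sets 46 × 0.39 = 17.94
  Essays 45 × 0.06 = 2.7
  Capstone 69 × 0.06 = 4.14
  Weekly reports 87.5 × 0.27 = 23.625
  Case studies 41 × 0.22 = 9.02
Sum = 57.425
57.425 is ≥ 40 and < 61.5 → Approaching

Approaching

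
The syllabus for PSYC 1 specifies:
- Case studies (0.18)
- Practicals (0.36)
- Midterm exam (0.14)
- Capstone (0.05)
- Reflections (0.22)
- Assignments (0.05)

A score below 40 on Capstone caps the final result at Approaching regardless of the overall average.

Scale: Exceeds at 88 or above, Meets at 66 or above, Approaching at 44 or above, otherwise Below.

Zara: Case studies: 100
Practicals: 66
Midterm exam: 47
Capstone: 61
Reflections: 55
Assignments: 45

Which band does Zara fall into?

Approaching

Capstone score 61 ≥ 40: minimum met.
Weighted total:
  Case studies 100 × 0.18 = 18
  Practicals 66 × 0.36 = 23.76
  Midterm exam 47 × 0.14 = 6.58
  Capstone 61 × 0.05 = 3.05
  Reflections 55 × 0.22 = 12.1
  Assignments 45 × 0.05 = 2.25
Sum = 65.74
65.74 is ≥ 44 and < 66 → Approaching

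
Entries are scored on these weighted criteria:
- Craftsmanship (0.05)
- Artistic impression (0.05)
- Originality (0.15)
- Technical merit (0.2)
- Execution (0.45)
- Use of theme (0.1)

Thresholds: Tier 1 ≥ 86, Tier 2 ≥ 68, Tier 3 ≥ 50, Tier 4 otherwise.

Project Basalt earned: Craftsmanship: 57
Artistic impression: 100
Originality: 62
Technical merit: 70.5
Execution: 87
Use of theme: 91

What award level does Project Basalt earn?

Weighted total:
  Craftsmanship 57 × 0.05 = 2.85
  Artistic impression 100 × 0.05 = 5
  Originality 62 × 0.15 = 9.3
  Technical merit 70.5 × 0.2 = 14.1
  Execution 87 × 0.45 = 39.15
  Use of theme 91 × 0.1 = 9.1
Sum = 79.5
79.5 is ≥ 68 and < 86 → Tier 2

Tier 2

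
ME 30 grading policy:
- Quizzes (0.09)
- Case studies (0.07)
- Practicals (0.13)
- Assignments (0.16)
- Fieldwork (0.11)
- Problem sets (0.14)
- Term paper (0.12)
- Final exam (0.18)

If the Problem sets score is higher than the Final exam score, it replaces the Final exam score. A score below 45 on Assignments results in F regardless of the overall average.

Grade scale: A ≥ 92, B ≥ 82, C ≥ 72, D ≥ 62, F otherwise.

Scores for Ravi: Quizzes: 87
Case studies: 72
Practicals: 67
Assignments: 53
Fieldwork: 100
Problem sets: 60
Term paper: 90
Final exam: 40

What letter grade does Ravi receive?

D

Problem sets (60) > Final exam (40), so Final exam counts as 60.
Assignments score 53 ≥ 45: minimum met.
Weighted total:
  Quizzes 87 × 0.09 = 7.83
  Case studies 72 × 0.07 = 5.04
  Practicals 67 × 0.13 = 8.71
  Assignments 53 × 0.16 = 8.48
  Fieldwork 100 × 0.11 = 11
  Problem sets 60 × 0.14 = 8.4
  Term paper 90 × 0.12 = 10.8
  Final exam 60 × 0.18 = 10.8
Sum = 71.06
71.06 is ≥ 62 and < 72 → D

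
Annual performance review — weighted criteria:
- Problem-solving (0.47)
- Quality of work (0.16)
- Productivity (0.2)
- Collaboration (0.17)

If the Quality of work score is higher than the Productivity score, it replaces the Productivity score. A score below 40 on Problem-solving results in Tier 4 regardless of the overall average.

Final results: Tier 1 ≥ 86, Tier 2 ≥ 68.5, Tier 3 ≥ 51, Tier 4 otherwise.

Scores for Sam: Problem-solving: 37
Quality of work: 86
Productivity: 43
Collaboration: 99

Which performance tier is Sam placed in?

Quality of work (86) > Productivity (43), so Productivity counts as 86.
Problem-solving score 37 < 40: minimum not met.
Weighted total:
  Problem-solving 37 × 0.47 = 17.39
  Quality of work 86 × 0.16 = 13.76
  Productivity 86 × 0.2 = 17.2
  Collaboration 99 × 0.17 = 16.83
Sum = 65.18
Because the Problem-solving minimum was not met, the result is Tier 4.

Tier 4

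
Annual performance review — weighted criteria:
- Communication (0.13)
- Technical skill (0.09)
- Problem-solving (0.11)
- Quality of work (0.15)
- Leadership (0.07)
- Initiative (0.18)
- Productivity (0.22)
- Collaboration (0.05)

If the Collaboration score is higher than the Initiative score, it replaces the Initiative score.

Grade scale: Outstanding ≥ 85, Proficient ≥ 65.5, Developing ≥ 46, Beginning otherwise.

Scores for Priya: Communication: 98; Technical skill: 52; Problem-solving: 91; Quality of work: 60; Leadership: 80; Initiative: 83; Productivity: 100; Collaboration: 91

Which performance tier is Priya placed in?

Proficient

Collaboration (91) > Initiative (83), so Initiative counts as 91.
Weighted total:
  Communication 98 × 0.13 = 12.74
  Technical skill 52 × 0.09 = 4.68
  Problem-solving 91 × 0.11 = 10.01
  Quality of work 60 × 0.15 = 9
  Leadership 80 × 0.07 = 5.6
  Initiative 91 × 0.18 = 16.38
  Productivity 100 × 0.22 = 22
  Collaboration 91 × 0.05 = 4.55
Sum = 84.96
84.96 is ≥ 65.5 and < 85 → Proficient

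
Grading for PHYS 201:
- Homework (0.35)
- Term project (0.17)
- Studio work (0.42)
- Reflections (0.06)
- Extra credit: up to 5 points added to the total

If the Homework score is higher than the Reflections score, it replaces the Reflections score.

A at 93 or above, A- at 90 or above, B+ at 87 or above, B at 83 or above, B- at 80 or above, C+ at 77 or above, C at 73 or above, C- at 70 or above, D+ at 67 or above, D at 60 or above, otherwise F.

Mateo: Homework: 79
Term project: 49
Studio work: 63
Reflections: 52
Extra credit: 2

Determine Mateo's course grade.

Homework (79) > Reflections (52), so Reflections counts as 79.
Weighted total:
  Homework 79 × 0.35 = 27.65
  Term project 49 × 0.17 = 8.33
  Studio work 63 × 0.42 = 26.46
  Reflections 79 × 0.06 = 4.74
Sum = 67.18
Extra credit: 67.18 + 2 = 69.18
69.18 is ≥ 67 and < 70 → D+

D+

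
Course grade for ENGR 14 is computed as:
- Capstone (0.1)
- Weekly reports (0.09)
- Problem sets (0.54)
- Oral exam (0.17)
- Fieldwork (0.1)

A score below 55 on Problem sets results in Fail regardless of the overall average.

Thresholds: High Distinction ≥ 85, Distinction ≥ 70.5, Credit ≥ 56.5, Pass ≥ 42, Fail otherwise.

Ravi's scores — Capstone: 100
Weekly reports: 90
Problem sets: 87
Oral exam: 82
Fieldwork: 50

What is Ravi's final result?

Problem sets score 87 ≥ 55: minimum met.
Weighted total:
  Capstone 100 × 0.1 = 10
  Weekly reports 90 × 0.09 = 8.1
  Problem sets 87 × 0.54 = 46.98
  Oral exam 82 × 0.17 = 13.94
  Fieldwork 50 × 0.1 = 5
Sum = 84.02
84.02 is ≥ 70.5 and < 85 → Distinction

Distinction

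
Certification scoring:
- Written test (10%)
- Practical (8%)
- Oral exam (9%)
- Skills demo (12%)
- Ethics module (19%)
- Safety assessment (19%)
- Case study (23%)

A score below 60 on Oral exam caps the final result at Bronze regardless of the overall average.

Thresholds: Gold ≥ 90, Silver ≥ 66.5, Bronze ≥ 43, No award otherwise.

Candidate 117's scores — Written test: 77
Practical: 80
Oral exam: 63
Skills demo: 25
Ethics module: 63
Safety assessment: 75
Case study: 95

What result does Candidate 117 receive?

Oral exam score 63 ≥ 60: minimum met.
Weighted total:
  Written test 77 × 0.1 = 7.7
  Practical 80 × 0.08 = 6.4
  Oral exam 63 × 0.09 = 5.67
  Skills demo 25 × 0.12 = 3
  Ethics module 63 × 0.19 = 11.97
  Safety assessment 75 × 0.19 = 14.25
  Case study 95 × 0.23 = 21.85
Sum = 70.84
70.84 is ≥ 66.5 and < 90 → Silver

Silver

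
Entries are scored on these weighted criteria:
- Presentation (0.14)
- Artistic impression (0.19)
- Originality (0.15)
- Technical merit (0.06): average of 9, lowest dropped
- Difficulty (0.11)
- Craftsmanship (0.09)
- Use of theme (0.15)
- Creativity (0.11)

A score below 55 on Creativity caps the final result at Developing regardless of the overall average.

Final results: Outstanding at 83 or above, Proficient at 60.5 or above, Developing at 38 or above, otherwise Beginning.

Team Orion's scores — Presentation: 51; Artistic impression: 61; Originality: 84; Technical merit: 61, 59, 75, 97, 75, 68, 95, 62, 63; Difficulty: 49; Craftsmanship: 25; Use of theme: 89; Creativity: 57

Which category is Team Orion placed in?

Technical merit: drop 59 → average of remaining 8 = 596/8 = 74.5
Creativity score 57 ≥ 55: minimum met.
Weighted total:
  Presentation 51 × 0.14 = 7.14
  Artistic impression 61 × 0.19 = 11.59
  Originality 84 × 0.15 = 12.6
  Technical merit 74.5 × 0.06 = 4.47
  Difficulty 49 × 0.11 = 5.39
  Craftsmanship 25 × 0.09 = 2.25
  Use of theme 89 × 0.15 = 13.35
  Creativity 57 × 0.11 = 6.27
Sum = 63.06
63.06 is ≥ 60.5 and < 83 → Proficient

Proficient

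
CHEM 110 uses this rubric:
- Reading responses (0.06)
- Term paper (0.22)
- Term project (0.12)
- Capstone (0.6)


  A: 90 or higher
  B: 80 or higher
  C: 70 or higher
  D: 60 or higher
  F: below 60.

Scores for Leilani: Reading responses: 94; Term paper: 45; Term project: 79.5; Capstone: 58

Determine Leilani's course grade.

Weighted total:
  Reading responses 94 × 0.06 = 5.64
  Term paper 45 × 0.22 = 9.9
  Term project 79.5 × 0.12 = 9.54
  Capstone 58 × 0.6 = 34.8
Sum = 59.88
59.88 < 60 → F

F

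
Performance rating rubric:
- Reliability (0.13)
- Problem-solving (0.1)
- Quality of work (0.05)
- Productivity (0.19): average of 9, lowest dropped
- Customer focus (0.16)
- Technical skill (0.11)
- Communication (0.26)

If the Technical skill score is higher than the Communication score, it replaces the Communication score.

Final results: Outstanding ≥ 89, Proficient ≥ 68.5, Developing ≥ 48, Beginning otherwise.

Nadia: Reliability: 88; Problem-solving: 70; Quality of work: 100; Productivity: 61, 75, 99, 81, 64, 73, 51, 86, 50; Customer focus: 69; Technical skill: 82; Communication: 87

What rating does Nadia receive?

Proficient

Productivity: drop 50 → average of remaining 8 = 590/8 = 73.75
Technical skill (82) ≤ Communication (87), so Communication stays at 87.
Weighted total:
  Reliability 88 × 0.13 = 11.44
  Problem-solving 70 × 0.1 = 7
  Quality of work 100 × 0.05 = 5
  Productivity 73.75 × 0.19 = 14.0125
  Customer focus 69 × 0.16 = 11.04
  Technical skill 82 × 0.11 = 9.02
  Communication 87 × 0.26 = 22.62
Sum = 80.1325
80.1325 is ≥ 68.5 and < 89 → Proficient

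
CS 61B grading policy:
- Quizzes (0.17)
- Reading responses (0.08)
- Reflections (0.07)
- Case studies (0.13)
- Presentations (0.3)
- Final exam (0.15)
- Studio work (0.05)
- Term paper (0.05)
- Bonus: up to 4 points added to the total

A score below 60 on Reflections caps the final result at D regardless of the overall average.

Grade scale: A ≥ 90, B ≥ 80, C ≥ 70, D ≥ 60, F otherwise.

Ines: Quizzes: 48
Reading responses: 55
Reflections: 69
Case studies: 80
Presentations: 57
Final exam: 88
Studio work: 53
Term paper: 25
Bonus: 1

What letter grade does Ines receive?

D

Reflections score 69 ≥ 60: minimum met.
Weighted total:
  Quizzes 48 × 0.17 = 8.16
  Reading responses 55 × 0.08 = 4.4
  Reflections 69 × 0.07 = 4.83
  Case studies 80 × 0.13 = 10.4
  Presentations 57 × 0.3 = 17.1
  Final exam 88 × 0.15 = 13.2
  Studio work 53 × 0.05 = 2.65
  Term paper 25 × 0.05 = 1.25
Sum = 61.99
Bonus: 61.99 + 1 = 62.99
62.99 is ≥ 60 and < 70 → D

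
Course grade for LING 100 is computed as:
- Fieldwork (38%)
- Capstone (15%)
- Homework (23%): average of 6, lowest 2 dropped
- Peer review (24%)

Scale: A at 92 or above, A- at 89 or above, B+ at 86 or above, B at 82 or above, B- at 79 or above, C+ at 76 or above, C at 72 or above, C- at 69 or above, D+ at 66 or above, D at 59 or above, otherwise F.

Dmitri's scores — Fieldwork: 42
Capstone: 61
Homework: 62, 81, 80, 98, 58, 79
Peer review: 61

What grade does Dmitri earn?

D

Homework: drop 58, 62 → average of remaining 4 = 338/4 = 84.5
Weighted total:
  Fieldwork 42 × 0.38 = 15.96
  Capstone 61 × 0.15 = 9.15
  Homework 84.5 × 0.23 = 19.435
  Peer review 61 × 0.24 = 14.64
Sum = 59.185
59.185 is ≥ 59 and < 66 → D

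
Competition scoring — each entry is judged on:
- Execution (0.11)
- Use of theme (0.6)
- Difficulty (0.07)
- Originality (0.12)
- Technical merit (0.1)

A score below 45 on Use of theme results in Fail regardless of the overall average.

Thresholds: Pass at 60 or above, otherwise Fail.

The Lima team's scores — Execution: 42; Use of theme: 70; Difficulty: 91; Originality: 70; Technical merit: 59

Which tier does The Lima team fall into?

Pass

Use of theme score 70 ≥ 45: minimum met.
Weighted total:
  Execution 42 × 0.11 = 4.62
  Use of theme 70 × 0.6 = 42
  Difficulty 91 × 0.07 = 6.37
  Originality 70 × 0.12 = 8.4
  Technical merit 59 × 0.1 = 5.9
Sum = 67.29
67.29 ≥ 60 → Pass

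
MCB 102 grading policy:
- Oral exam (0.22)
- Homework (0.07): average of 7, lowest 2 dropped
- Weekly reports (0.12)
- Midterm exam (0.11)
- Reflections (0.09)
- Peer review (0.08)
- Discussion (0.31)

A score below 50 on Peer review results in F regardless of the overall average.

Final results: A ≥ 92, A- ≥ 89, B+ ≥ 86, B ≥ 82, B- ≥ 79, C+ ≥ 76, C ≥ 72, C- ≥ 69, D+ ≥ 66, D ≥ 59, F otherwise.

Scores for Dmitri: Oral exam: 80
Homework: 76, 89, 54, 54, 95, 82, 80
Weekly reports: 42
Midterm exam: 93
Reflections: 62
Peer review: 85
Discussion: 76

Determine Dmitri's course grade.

Homework: drop 54, 54 → average of remaining 5 = 422/5 = 84.4
Peer review score 85 ≥ 50: minimum met.
Weighted total:
  Oral exam 80 × 0.22 = 17.6
  Homework 84.4 × 0.07 = 5.908
  Weekly reports 42 × 0.12 = 5.04
  Midterm exam 93 × 0.11 = 10.23
  Reflections 62 × 0.09 = 5.58
  Peer review 85 × 0.08 = 6.8
  Discussion 76 × 0.31 = 23.56
Sum = 74.718
74.718 is ≥ 72 and < 76 → C

C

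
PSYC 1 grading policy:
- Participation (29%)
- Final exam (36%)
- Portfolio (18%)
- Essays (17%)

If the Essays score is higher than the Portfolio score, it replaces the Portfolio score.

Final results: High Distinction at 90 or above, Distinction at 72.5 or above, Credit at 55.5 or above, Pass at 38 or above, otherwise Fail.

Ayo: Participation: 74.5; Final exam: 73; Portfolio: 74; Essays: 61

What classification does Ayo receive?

Essays (61) ≤ Portfolio (74), so Portfolio stays at 74.
Weighted total:
  Participation 74.5 × 0.29 = 21.605
  Final exam 73 × 0.36 = 26.28
  Portfolio 74 × 0.18 = 13.32
  Essays 61 × 0.17 = 10.37
Sum = 71.575
71.575 is ≥ 55.5 and < 72.5 → Credit

Credit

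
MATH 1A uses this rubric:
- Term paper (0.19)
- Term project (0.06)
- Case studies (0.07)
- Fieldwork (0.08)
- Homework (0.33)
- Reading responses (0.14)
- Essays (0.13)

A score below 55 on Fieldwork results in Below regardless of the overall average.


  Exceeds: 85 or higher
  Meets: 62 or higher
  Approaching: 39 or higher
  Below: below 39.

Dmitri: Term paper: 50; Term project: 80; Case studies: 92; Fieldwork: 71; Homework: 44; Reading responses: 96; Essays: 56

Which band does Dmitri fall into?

Fieldwork score 71 ≥ 55: minimum met.
Weighted total:
  Term paper 50 × 0.19 = 9.5
  Term project 80 × 0.06 = 4.8
  Case studies 92 × 0.07 = 6.44
  Fieldwork 71 × 0.08 = 5.68
  Homework 44 × 0.33 = 14.52
  Reading responses 96 × 0.14 = 13.44
  Essays 56 × 0.13 = 7.28
Sum = 61.66
61.66 is ≥ 39 and < 62 → Approaching

Approaching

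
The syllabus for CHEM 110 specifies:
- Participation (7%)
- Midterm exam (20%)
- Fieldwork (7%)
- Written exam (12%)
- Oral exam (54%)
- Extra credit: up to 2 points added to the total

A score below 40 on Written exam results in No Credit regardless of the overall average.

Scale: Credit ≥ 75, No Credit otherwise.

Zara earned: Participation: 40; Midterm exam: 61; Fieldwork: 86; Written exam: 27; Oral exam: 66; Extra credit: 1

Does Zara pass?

Written exam score 27 < 40: minimum not met.
Weighted total:
  Participation 40 × 0.07 = 2.8
  Midterm exam 61 × 0.2 = 12.2
  Fieldwork 86 × 0.07 = 6.02
  Written exam 27 × 0.12 = 3.24
  Oral exam 66 × 0.54 = 35.64
Sum = 59.9
Extra credit: 59.9 + 1 = 60.9
Because the Written exam minimum was not met, the result is No Credit.

No Credit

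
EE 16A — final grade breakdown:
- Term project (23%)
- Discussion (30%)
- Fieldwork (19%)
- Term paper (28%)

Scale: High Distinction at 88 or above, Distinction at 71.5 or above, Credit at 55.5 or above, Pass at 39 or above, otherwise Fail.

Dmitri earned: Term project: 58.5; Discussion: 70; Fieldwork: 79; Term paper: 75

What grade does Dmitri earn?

Credit

Weighted total:
  Term project 58.5 × 0.23 = 13.455
  Discussion 70 × 0.3 = 21
  Fieldwork 79 × 0.19 = 15.01
  Term paper 75 × 0.28 = 21
Sum = 70.465
70.465 is ≥ 55.5 and < 71.5 → Credit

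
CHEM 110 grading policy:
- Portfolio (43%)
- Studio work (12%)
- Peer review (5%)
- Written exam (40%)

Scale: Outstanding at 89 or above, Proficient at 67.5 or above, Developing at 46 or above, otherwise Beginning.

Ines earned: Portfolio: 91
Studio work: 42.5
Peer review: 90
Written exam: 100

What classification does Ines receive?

Weighted total:
  Portfolio 91 × 0.43 = 39.13
  Studio work 42.5 × 0.12 = 5.1
  Peer review 90 × 0.05 = 4.5
  Written exam 100 × 0.4 = 40
Sum = 88.73
88.73 is ≥ 67.5 and < 89 → Proficient

Proficient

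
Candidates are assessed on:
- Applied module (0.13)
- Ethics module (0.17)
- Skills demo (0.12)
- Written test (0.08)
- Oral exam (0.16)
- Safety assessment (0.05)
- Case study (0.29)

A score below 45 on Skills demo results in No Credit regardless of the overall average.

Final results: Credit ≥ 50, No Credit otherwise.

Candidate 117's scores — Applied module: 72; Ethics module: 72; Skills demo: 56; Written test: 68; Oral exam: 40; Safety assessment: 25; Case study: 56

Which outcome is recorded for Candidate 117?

Skills demo score 56 ≥ 45: minimum met.
Weighted total:
  Applied module 72 × 0.13 = 9.36
  Ethics module 72 × 0.17 = 12.24
  Skills demo 56 × 0.12 = 6.72
  Written test 68 × 0.08 = 5.44
  Oral exam 40 × 0.16 = 6.4
  Safety assessment 25 × 0.05 = 1.25
  Case study 56 × 0.29 = 16.24
Sum = 57.65
57.65 ≥ 50 → Credit

Credit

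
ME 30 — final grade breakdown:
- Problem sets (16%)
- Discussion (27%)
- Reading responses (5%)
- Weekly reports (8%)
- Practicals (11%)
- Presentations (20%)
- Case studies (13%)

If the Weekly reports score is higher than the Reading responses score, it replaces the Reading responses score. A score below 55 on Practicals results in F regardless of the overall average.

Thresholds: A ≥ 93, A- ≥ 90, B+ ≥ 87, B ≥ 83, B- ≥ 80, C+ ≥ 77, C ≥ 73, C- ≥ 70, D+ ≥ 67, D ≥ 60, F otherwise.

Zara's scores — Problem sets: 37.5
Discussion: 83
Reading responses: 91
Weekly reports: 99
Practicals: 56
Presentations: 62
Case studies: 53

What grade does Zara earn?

Weekly reports (99) > Reading responses (91), so Reading responses counts as 99.
Practicals score 56 ≥ 55: minimum met.
Weighted total:
  Problem sets 37.5 × 0.16 = 6
  Discussion 83 × 0.27 = 22.41
  Reading responses 99 × 0.05 = 4.95
  Weekly reports 99 × 0.08 = 7.92
  Practicals 56 × 0.11 = 6.16
  Presentations 62 × 0.2 = 12.4
  Case studies 53 × 0.13 = 6.89
Sum = 66.73
66.73 is ≥ 60 and < 67 → D

D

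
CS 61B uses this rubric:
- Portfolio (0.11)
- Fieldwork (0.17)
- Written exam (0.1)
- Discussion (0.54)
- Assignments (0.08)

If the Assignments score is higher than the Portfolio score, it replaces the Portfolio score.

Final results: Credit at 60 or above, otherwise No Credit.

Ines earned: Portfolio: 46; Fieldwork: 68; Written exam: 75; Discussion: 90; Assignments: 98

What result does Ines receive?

Assignments (98) > Portfolio (46), so Portfolio counts as 98.
Weighted total:
  Portfolio 98 × 0.11 = 10.78
  Fieldwork 68 × 0.17 = 11.56
  Written exam 75 × 0.1 = 7.5
  Discussion 90 × 0.54 = 48.6
  Assignments 98 × 0.08 = 7.84
Sum = 86.28
86.28 ≥ 60 → Credit

Credit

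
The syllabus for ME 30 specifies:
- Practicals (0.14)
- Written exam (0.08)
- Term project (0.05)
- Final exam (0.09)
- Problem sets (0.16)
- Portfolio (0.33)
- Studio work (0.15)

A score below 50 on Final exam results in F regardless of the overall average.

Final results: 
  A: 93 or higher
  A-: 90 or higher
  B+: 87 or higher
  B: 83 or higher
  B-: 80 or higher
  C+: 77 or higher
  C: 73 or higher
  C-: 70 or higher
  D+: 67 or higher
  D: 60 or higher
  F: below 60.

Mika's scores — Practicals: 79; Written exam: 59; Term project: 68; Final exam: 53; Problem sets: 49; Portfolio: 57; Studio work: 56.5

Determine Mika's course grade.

F

Final exam score 53 ≥ 50: minimum met.
Weighted total:
  Practicals 79 × 0.14 = 11.06
  Written exam 59 × 0.08 = 4.72
  Term project 68 × 0.05 = 3.4
  Final exam 53 × 0.09 = 4.77
  Problem sets 49 × 0.16 = 7.84
  Portfolio 57 × 0.33 = 18.81
  Studio work 56.5 × 0.15 = 8.475
Sum = 59.075
59.075 < 60 → F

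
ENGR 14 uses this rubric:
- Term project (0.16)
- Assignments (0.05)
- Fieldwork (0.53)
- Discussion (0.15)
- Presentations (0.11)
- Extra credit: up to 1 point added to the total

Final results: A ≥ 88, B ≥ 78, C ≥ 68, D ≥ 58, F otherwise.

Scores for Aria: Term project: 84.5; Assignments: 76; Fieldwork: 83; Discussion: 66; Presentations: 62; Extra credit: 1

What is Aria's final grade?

Weighted total:
  Term project 84.5 × 0.16 = 13.52
  Assignments 76 × 0.05 = 3.8
  Fieldwork 83 × 0.53 = 43.99
  Discussion 66 × 0.15 = 9.9
  Presentations 62 × 0.11 = 6.82
Sum = 78.03
Extra credit: 78.03 + 1 = 79.03
79.03 is ≥ 78 and < 88 → B

B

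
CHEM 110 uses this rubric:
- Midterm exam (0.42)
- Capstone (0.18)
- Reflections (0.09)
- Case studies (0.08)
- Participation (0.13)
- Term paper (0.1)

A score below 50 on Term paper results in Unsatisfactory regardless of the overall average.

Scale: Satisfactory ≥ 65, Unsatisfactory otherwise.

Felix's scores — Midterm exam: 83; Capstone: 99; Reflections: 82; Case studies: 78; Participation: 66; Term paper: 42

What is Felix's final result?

Term paper score 42 < 50: minimum not met.
Weighted total:
  Midterm exam 83 × 0.42 = 34.86
  Capstone 99 × 0.18 = 17.82
  Reflections 82 × 0.09 = 7.38
  Case studies 78 × 0.08 = 6.24
  Participation 66 × 0.13 = 8.58
  Term paper 42 × 0.1 = 4.2
Sum = 79.08
Because the Term paper minimum was not met, the result is Unsatisfactory.

Unsatisfactory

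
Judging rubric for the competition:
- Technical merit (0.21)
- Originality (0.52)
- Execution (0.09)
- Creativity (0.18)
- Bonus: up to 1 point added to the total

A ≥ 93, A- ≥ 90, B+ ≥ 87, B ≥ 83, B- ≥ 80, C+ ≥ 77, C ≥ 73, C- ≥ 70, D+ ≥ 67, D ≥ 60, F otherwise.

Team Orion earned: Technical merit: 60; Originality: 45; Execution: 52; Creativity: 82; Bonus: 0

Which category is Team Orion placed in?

Weighted total:
  Technical merit 60 × 0.21 = 12.6
  Originality 45 × 0.52 = 23.4
  Execution 52 × 0.09 = 4.68
  Creativity 82 × 0.18 = 14.76
Sum = 55.44
Bonus: 55.44 + 0 = 55.44
55.44 < 60 → F

F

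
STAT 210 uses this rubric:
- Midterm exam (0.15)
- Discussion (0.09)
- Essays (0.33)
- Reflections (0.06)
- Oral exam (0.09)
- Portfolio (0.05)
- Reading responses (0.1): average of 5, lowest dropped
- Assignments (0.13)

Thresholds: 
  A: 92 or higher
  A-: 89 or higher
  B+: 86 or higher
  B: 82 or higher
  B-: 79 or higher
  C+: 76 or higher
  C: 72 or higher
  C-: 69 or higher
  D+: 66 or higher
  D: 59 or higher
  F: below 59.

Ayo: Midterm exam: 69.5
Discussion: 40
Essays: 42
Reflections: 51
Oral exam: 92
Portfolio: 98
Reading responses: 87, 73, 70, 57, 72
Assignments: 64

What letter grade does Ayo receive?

Reading responses: drop 57 → average of remaining 4 = 302/4 = 75.5
Weighted total:
  Midterm exam 69.5 × 0.15 = 10.425
  Discussion 40 × 0.09 = 3.6
  Essays 42 × 0.33 = 13.86
  Reflections 51 × 0.06 = 3.06
  Oral exam 92 × 0.09 = 8.28
  Portfolio 98 × 0.05 = 4.9
  Reading responses 75.5 × 0.1 = 7.55
  Assignments 64 × 0.13 = 8.32
Sum = 59.995
59.995 is ≥ 59 and < 66 → D

D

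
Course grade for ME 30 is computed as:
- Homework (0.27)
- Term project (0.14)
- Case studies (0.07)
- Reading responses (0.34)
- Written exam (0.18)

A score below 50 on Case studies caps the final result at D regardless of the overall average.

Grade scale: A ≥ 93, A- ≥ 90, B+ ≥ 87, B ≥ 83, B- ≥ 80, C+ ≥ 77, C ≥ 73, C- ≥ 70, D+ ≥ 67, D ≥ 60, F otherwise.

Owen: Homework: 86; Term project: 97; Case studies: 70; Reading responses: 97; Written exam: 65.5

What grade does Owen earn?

B

Case studies score 70 ≥ 50: minimum met.
Weighted total:
  Homework 86 × 0.27 = 23.22
  Term project 97 × 0.14 = 13.58
  Case studies 70 × 0.07 = 4.9
  Reading responses 97 × 0.34 = 32.98
  Written exam 65.5 × 0.18 = 11.79
Sum = 86.47
86.47 is ≥ 83 and < 87 → B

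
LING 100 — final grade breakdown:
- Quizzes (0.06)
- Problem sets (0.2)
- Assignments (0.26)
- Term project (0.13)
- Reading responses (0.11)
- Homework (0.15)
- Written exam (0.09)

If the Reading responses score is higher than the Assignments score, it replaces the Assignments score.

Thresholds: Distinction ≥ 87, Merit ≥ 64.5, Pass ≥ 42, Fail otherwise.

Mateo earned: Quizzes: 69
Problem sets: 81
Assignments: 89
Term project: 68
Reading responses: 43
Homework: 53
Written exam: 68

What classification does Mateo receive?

Reading responses (43) ≤ Assignments (89), so Assignments stays at 89.
Weighted total:
  Quizzes 69 × 0.06 = 4.14
  Problem sets 81 × 0.2 = 16.2
  Assignments 89 × 0.26 = 23.14
  Term project 68 × 0.13 = 8.84
  Reading responses 43 × 0.11 = 4.73
  Homework 53 × 0.15 = 7.95
  Written exam 68 × 0.09 = 6.12
Sum = 71.12
71.12 is ≥ 64.5 and < 87 → Merit

Merit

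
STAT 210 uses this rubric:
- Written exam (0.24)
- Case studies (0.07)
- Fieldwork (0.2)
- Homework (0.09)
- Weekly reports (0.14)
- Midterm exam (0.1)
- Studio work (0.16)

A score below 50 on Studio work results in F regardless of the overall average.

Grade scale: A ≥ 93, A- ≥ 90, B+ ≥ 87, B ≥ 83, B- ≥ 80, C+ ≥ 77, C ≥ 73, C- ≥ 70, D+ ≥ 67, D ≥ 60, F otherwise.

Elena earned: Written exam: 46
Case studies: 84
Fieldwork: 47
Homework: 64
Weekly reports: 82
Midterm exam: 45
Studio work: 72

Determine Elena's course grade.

Studio work score 72 ≥ 50: minimum met.
Weighted total:
  Written exam 46 × 0.24 = 11.04
  Case studies 84 × 0.07 = 5.88
  Fieldwork 47 × 0.2 = 9.4
  Homework 64 × 0.09 = 5.76
  Weekly reports 82 × 0.14 = 11.48
  Midterm exam 45 × 0.1 = 4.5
  Studio work 72 × 0.16 = 11.52
Sum = 59.58
59.58 < 60 → F

F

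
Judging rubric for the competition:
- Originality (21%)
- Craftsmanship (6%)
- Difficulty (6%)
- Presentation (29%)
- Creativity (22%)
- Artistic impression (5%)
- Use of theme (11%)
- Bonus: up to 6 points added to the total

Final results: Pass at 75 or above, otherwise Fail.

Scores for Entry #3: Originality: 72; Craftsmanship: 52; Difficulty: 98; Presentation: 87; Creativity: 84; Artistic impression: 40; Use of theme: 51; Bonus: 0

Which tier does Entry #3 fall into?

Weighted total:
  Originality 72 × 0.21 = 15.12
  Craftsmanship 52 × 0.06 = 3.12
  Difficulty 98 × 0.06 = 5.88
  Presentation 87 × 0.29 = 25.23
  Creativity 84 × 0.22 = 18.48
  Artistic impression 40 × 0.05 = 2
  Use of theme 51 × 0.11 = 5.61
Sum = 75.44
Bonus: 75.44 + 0 = 75.44
75.44 ≥ 75 → Pass

Pass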